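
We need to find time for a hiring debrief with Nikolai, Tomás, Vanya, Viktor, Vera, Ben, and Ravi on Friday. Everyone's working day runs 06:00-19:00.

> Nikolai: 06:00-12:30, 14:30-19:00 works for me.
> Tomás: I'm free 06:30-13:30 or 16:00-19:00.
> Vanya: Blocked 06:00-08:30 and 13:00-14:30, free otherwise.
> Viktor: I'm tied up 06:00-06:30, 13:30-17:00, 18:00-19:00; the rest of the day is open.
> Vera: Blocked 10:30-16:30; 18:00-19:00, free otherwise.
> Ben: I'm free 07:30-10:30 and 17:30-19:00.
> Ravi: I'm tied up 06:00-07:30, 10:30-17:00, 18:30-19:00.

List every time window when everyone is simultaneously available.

08:30-10:30, 17:30-18:00

Nikolai free: 06:00-12:30, 14:30-19:00.
Tomás free: 06:30-13:30, 16:00-19:00.
Vanya free: 08:30-13:00, 14:30-19:00 (invert busy blocks within the working day).
Viktor free: 06:30-13:30, 17:00-18:00 (invert busy blocks within the working day).
Vera free: 06:00-10:30, 16:30-18:00 (invert busy blocks within the working day).
Ben free: 07:30-10:30, 17:30-19:00.
Ravi free: 07:30-10:30, 17:00-18:30 (invert busy blocks within the working day).
Nikolai ∩ Tomás: 06:30-12:30, 16:00-19:00.
Nikolai ∩ Tomás ∩ Vanya: 08:30-12:30, 16:00-19:00.
Nikolai ∩ Tomás ∩ Vanya ∩ Viktor: 08:30-12:30, 17:00-18:00.
Nikolai ∩ Tomás ∩ Vanya ∩ Viktor ∩ Vera: 08:30-10:30, 17:00-18:00.
Nikolai ∩ Tomás ∩ Vanya ∩ Viktor ∩ Vera ∩ Ben: 08:30-10:30, 17:30-18:00.
Nikolai ∩ Tomás ∩ Vanya ∩ Viktor ∩ Vera ∩ Ben ∩ Ravi: 08:30-10:30, 17:30-18:00.
So the common availability across everyone is 08:30-10:30, 17:30-18:00.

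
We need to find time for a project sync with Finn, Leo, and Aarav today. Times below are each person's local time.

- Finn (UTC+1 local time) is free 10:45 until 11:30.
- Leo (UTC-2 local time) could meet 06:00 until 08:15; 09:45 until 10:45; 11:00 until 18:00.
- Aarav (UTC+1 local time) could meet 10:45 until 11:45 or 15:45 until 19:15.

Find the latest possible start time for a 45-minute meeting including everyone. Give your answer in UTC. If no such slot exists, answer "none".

none

Finn in UTC: 09:45-10:30 (subtract 1h to convert from UTC+1).
Leo in UTC: 08:00-10:15, 11:45-12:45, 13:00-20:00 (add 2h to convert from UTC-2).
Aarav in UTC: 09:45-10:45, 14:45-18:15 (subtract 1h to convert from UTC+1).
Finn ∩ Leo: 09:45-10:15.
Finn ∩ Leo ∩ Aarav: 09:45-10:15.
So the common availability across everyone is 09:45-10:15.
No common window is at least 45 minutes long.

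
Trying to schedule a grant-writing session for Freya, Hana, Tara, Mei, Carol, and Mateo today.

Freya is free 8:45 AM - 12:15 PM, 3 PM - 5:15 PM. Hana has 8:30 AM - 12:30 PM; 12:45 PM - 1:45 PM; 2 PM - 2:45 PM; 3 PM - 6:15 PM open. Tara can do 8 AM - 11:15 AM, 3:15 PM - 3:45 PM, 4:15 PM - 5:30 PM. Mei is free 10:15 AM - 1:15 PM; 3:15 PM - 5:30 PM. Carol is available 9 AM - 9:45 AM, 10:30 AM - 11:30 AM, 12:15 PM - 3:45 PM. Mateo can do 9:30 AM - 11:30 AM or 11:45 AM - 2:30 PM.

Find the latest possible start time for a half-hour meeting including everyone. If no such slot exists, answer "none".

Freya ∩ Hana: 08:45-12:15, 15:00-17:15.
Freya ∩ Hana ∩ Tara: 08:45-11:15, 15:15-15:45, 16:15-17:15.
Freya ∩ Hana ∩ Tara ∩ Mei: 10:15-11:15, 15:15-15:45, 16:15-17:15.
Freya ∩ Hana ∩ Tara ∩ Mei ∩ Carol: 10:30-11:15, 15:15-15:45.
Freya ∩ Hana ∩ Tara ∩ Mei ∩ Carol ∩ Mateo: 10:30-11:15.
The last common window of at least 30 minutes is 10:30-11:15; a 30-minute meeting can start as late as 10:45 and still end by 11:15.

10:45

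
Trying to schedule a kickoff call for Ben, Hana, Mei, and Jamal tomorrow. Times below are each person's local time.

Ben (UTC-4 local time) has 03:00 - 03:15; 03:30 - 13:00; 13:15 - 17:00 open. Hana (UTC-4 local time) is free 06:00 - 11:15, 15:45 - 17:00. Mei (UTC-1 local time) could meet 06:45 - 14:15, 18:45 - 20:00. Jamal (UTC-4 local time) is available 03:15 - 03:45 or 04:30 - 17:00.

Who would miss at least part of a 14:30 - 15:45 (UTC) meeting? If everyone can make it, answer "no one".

Ben in UTC: 07:00-07:15, 07:30-17:00, 17:15-21:00 (add 4h to convert from UTC-4).
Hana in UTC: 10:00-15:15, 19:45-21:00 (add 4h to convert from UTC-4).
Mei in UTC: 07:45-15:15, 19:45-21:00 (add 1h to convert from UTC-1).
Jamal in UTC: 07:15-07:45, 08:30-21:00 (add 4h to convert from UTC-4).
Ben: free for 14:30-15:45. Hana: not fully free for 14:30-15:45. Mei: not fully free for 14:30-15:45. Jamal: free for 14:30-15:45.

Hana, Mei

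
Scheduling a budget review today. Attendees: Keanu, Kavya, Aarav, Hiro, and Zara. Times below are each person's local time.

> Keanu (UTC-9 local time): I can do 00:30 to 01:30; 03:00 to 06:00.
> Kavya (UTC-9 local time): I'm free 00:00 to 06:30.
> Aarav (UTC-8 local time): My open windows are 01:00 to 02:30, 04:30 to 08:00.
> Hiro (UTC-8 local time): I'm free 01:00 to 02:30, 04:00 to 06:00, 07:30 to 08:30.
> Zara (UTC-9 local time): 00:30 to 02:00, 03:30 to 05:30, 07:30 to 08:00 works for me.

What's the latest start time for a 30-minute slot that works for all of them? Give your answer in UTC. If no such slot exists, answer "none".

Keanu in UTC: 09:30-10:30, 12:00-15:00 (add 9h to convert from UTC-9).
Kavya in UTC: 09:00-15:30 (add 9h to convert from UTC-9).
Aarav in UTC: 09:00-10:30, 12:30-16:00 (add 8h to convert from UTC-8).
Hiro in UTC: 09:00-10:30, 12:00-14:00, 15:30-16:30 (add 8h to convert from UTC-8).
Zara in UTC: 09:30-11:00, 12:30-14:30, 16:30-17:00 (add 9h to convert from UTC-9).
Keanu ∩ Kavya: 09:30-10:30, 12:00-15:00.
Keanu ∩ Kavya ∩ Aarav: 09:30-10:30, 12:30-15:00.
Keanu ∩ Kavya ∩ Aarav ∩ Hiro: 09:30-10:30, 12:30-14:00.
Keanu ∩ Kavya ∩ Aarav ∩ Hiro ∩ Zara: 09:30-10:30, 12:30-14:00.
The last common window of at least 30 minutes is 12:30-14:00; a 30-minute meeting can start as late as 13:30 and still end by 14:00.

13:30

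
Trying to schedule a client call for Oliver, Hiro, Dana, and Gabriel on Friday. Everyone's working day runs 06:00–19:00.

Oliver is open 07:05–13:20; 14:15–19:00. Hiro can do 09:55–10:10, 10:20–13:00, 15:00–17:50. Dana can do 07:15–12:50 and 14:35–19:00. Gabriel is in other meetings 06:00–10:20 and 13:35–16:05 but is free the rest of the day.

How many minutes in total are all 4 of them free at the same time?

255

Oliver free: 07:05-13:20, 14:15-19:00.
Hiro free: 09:55-10:10, 10:20-13:00, 15:00-17:50.
Dana free: 07:15-12:50, 14:35-19:00.
Gabriel free: 10:20-13:35, 16:05-19:00 (invert busy blocks within the working day).
Oliver ∩ Hiro: 09:55-10:10, 10:20-13:00, 15:00-17:50.
Oliver ∩ Hiro ∩ Dana: 09:55-10:10, 10:20-12:50, 15:00-17:50.
Oliver ∩ Hiro ∩ Dana ∩ Gabriel: 10:20-12:50, 16:05-17:50.
So the common availability across everyone is 10:20-12:50, 16:05-17:50.
Summing the common windows: 150 + 105 = 255 minutes.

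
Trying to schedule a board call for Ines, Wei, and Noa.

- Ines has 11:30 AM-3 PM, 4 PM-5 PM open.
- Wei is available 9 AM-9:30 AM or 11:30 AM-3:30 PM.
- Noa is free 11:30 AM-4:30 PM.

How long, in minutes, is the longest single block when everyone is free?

210

Ines ∩ Wei: 11:30-15:00.
Ines ∩ Wei ∩ Noa: 11:30-15:00.
So the common availability across everyone is 11:30-15:00.
The longest is 11:30-15:00 at 210 minutes.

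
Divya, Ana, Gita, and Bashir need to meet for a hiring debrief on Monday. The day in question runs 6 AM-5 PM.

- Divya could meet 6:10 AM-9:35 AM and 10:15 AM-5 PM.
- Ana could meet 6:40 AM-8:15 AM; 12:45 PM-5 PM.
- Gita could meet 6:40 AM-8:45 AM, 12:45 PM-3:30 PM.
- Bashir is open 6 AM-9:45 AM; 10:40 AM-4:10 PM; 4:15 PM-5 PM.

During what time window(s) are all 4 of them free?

06:40-08:15, 12:45-15:30

Divya ∩ Ana: 06:40-08:15, 12:45-17:00.
Divya ∩ Ana ∩ Gita: 06:40-08:15, 12:45-15:30.
Divya ∩ Ana ∩ Gita ∩ Bashir: 06:40-08:15, 12:45-15:30.
Those are the intersection windows.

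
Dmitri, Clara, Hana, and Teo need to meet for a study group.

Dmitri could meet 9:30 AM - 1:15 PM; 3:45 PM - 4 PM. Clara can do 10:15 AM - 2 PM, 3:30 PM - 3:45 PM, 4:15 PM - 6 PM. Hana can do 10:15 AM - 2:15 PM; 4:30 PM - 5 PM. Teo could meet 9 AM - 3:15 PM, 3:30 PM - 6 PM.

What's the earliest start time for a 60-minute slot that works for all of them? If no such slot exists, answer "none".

10:15

Dmitri ∩ Clara: 10:15-13:15.
Dmitri ∩ Clara ∩ Hana: 10:15-13:15.
Dmitri ∩ Clara ∩ Hana ∩ Teo: 10:15-13:15.
The first common window of at least 60 minutes is 10:15-13:15, so the earliest start is 10:15.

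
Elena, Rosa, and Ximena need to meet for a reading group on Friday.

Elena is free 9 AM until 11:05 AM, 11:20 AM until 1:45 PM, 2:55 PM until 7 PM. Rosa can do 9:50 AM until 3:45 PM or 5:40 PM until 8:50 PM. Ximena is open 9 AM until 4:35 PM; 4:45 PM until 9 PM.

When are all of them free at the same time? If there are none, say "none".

09:50-11:05, 11:20-13:45, 14:55-15:45, 17:40-19:00

Elena ∩ Rosa: 09:50-11:05, 11:20-13:45, 14:55-15:45, 17:40-19:00.
Elena ∩ Rosa ∩ Ximena: 09:50-11:05, 11:20-13:45, 14:55-15:45, 17:40-19:00.
Those are the intersection windows.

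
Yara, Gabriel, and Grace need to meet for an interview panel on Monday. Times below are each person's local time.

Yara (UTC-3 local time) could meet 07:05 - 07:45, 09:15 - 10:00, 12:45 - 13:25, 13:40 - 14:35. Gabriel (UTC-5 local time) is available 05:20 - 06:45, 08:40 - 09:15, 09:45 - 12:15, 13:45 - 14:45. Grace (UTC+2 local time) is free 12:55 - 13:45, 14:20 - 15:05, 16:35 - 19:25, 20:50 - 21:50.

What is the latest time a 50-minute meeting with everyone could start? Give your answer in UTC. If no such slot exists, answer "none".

none

Yara in UTC: 10:05-10:45, 12:15-13:00, 15:45-16:25, 16:40-17:35 (add 3h to convert from UTC-3).
Gabriel in UTC: 10:20-11:45, 13:40-14:15, 14:45-17:15, 18:45-19:45 (add 5h to convert from UTC-5).
Grace in UTC: 10:55-11:45, 12:20-13:05, 14:35-17:25, 18:50-19:50 (subtract 2h to convert from UTC+2).
Yara ∩ Gabriel: 10:20-10:45, 15:45-16:25, 16:40-17:15.
Yara ∩ Gabriel ∩ Grace: 15:45-16:25, 16:40-17:15.
No common window is at least 50 minutes long.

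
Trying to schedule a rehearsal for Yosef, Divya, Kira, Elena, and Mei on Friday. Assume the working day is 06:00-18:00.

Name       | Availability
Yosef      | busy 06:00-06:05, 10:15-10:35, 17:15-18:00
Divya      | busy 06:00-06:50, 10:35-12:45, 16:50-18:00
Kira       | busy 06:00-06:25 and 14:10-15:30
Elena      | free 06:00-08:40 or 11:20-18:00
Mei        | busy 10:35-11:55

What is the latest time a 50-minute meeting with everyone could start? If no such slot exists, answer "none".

Yosef free: 06:05-10:15, 10:35-17:15 (invert busy blocks within the working day).
Divya free: 06:50-10:35, 12:45-16:50 (invert busy blocks within the working day).
Kira free: 06:25-14:10, 15:30-18:00 (invert busy blocks within the working day).
Elena free: 06:00-08:40, 11:20-18:00.
Mei free: 06:00-10:35, 11:55-18:00 (invert busy blocks within the working day).
Yosef ∩ Divya: 06:50-10:15, 12:45-16:50.
Yosef ∩ Divya ∩ Kira: 06:50-10:15, 12:45-14:10, 15:30-16:50.
Yosef ∩ Divya ∩ Kira ∩ Elena: 06:50-08:40, 12:45-14:10, 15:30-16:50.
Yosef ∩ Divya ∩ Kira ∩ Elena ∩ Mei: 06:50-08:40, 12:45-14:10, 15:30-16:50.
So the common availability across everyone is 06:50-08:40, 12:45-14:10, 15:30-16:50.
The last common window of at least 50 minutes is 15:30-16:50; a 50-minute meeting can start as late as 16:00 and still end by 16:50.

16:00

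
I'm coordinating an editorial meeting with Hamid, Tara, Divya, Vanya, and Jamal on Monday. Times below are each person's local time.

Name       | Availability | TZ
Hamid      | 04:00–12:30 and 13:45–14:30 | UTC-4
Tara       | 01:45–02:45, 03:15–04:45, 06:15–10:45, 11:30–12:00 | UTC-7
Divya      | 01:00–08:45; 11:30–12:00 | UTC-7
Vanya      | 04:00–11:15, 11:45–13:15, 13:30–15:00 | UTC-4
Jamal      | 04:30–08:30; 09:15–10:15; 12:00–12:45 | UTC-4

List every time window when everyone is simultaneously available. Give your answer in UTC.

08:45-09:45, 10:15-11:45, 13:15-14:15

Hamid in UTC: 08:00-16:30, 17:45-18:30 (add 4h to convert from UTC-4).
Tara in UTC: 08:45-09:45, 10:15-11:45, 13:15-17:45, 18:30-19:00 (add 7h to convert from UTC-7).
Divya in UTC: 08:00-15:45, 18:30-19:00 (add 7h to convert from UTC-7).
Vanya in UTC: 08:00-15:15, 15:45-17:15, 17:30-19:00 (add 4h to convert from UTC-4).
Jamal in UTC: 08:30-12:30, 13:15-14:15, 16:00-16:45 (add 4h to convert from UTC-4).
Hamid ∩ Tara: 08:45-09:45, 10:15-11:45, 13:15-16:30.
Hamid ∩ Tara ∩ Divya: 08:45-09:45, 10:15-11:45, 13:15-15:45.
Hamid ∩ Tara ∩ Divya ∩ Vanya: 08:45-09:45, 10:15-11:45, 13:15-15:15.
Hamid ∩ Tara ∩ Divya ∩ Vanya ∩ Jamal: 08:45-09:45, 10:15-11:45, 13:15-14:15.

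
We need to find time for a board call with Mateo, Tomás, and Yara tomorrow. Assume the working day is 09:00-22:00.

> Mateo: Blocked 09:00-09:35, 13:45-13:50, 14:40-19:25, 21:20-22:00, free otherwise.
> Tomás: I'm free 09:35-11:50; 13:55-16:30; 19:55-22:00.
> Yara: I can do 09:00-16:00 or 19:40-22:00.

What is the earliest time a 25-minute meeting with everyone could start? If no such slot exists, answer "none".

Mateo free: 09:35-13:45, 13:50-14:40, 19:25-21:20 (invert busy blocks within the working day).
Tomás free: 09:35-11:50, 13:55-16:30, 19:55-22:00.
Yara free: 09:00-16:00, 19:40-22:00.
Mateo ∩ Tomás: 09:35-11:50, 13:55-14:40, 19:55-21:20.
Mateo ∩ Tomás ∩ Yara: 09:35-11:50, 13:55-14:40, 19:55-21:20.
So the common availability across everyone is 09:35-11:50, 13:55-14:40, 19:55-21:20.
The first common window of at least 25 minutes is 09:35-11:50, so the earliest start is 09:35.

09:35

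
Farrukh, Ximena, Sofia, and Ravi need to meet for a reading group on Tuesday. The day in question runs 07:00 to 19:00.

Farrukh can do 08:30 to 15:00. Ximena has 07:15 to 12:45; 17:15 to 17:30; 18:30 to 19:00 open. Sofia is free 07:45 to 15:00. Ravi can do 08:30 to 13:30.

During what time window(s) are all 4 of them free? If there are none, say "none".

Farrukh ∩ Ximena: 08:30-12:45.
Farrukh ∩ Ximena ∩ Sofia: 08:30-12:45.
Farrukh ∩ Ximena ∩ Sofia ∩ Ravi: 08:30-12:45.
So the common availability across everyone is 08:30-12:45.

08:30-12:45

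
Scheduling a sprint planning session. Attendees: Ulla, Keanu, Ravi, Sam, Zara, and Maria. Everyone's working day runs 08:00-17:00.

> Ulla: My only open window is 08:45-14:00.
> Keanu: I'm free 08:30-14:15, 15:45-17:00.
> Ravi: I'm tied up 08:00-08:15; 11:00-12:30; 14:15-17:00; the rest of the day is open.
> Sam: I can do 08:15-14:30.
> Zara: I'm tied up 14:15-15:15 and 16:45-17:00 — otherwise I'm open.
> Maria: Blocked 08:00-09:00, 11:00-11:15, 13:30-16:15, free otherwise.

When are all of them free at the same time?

09:00-11:00, 12:30-13:30

Ulla free: 08:45-14:00.
Keanu free: 08:30-14:15, 15:45-17:00.
Ravi free: 08:15-11:00, 12:30-14:15 (invert busy blocks within the working day).
Sam free: 08:15-14:30.
Zara free: 08:00-14:15, 15:15-16:45 (invert busy blocks within the working day).
Maria free: 09:00-11:00, 11:15-13:30, 16:15-17:00 (invert busy blocks within the working day).
Ulla ∩ Keanu: 08:45-14:00.
Ulla ∩ Keanu ∩ Ravi: 08:45-11:00, 12:30-14:00.
Ulla ∩ Keanu ∩ Ravi ∩ Sam: 08:45-11:00, 12:30-14:00.
Ulla ∩ Keanu ∩ Ravi ∩ Sam ∩ Zara: 08:45-11:00, 12:30-14:00.
Ulla ∩ Keanu ∩ Ravi ∩ Sam ∩ Zara ∩ Maria: 09:00-11:00, 12:30-13:30.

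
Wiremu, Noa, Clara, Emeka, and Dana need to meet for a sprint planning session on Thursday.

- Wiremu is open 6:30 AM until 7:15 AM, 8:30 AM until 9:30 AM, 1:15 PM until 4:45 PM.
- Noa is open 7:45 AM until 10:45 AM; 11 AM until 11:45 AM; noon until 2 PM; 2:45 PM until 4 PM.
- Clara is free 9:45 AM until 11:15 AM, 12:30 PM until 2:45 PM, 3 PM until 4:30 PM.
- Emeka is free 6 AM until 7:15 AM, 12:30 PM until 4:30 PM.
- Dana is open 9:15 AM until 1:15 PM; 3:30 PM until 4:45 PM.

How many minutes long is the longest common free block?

30

Wiremu ∩ Noa: 08:30-09:30, 13:15-14:00, 14:45-16:00.
Wiremu ∩ Noa ∩ Clara: 13:15-14:00, 15:00-16:00.
Wiremu ∩ Noa ∩ Clara ∩ Emeka: 13:15-14:00, 15:00-16:00.
Wiremu ∩ Noa ∩ Clara ∩ Emeka ∩ Dana: 15:30-16:00.
The longest is 15:30-16:00 at 30 minutes.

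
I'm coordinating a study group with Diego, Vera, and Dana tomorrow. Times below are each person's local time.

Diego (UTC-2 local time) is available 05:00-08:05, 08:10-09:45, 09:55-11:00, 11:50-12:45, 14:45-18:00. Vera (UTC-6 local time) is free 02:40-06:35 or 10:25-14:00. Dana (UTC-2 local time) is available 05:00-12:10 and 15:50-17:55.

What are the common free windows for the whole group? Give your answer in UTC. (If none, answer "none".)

08:40-10:05, 10:10-11:45, 11:55-12:35, 17:50-19:55

Diego in UTC: 07:00-10:05, 10:10-11:45, 11:55-13:00, 13:50-14:45, 16:45-20:00 (add 2h to convert from UTC-2).
Vera in UTC: 08:40-12:35, 16:25-20:00 (add 6h to convert from UTC-6).
Dana in UTC: 07:00-14:10, 17:50-19:55 (add 2h to convert from UTC-2).
Diego ∩ Vera: 08:40-10:05, 10:10-11:45, 11:55-12:35, 16:45-20:00.
Diego ∩ Vera ∩ Dana: 08:40-10:05, 10:10-11:45, 11:55-12:35, 17:50-19:55.
Those are the intersection windows.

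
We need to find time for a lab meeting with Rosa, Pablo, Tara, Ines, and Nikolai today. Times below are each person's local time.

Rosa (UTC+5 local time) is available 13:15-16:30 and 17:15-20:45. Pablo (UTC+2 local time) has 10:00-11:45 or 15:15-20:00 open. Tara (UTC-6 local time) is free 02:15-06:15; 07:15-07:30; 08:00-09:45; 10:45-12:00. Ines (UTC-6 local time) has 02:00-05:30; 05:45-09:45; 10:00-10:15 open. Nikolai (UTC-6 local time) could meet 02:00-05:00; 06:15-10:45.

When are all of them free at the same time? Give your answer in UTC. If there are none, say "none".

Rosa in UTC: 08:15-11:30, 12:15-15:45 (subtract 5h to convert from UTC+5).
Pablo in UTC: 08:00-09:45, 13:15-18:00 (subtract 2h to convert from UTC+2).
Tara in UTC: 08:15-12:15, 13:15-13:30, 14:00-15:45, 16:45-18:00 (add 6h to convert from UTC-6).
Ines in UTC: 08:00-11:30, 11:45-15:45, 16:00-16:15 (add 6h to convert from UTC-6).
Nikolai in UTC: 08:00-11:00, 12:15-16:45 (add 6h to convert from UTC-6).
Rosa ∩ Pablo: 08:15-09:45, 13:15-15:45.
Rosa ∩ Pablo ∩ Tara: 08:15-09:45, 13:15-13:30, 14:00-15:45.
Rosa ∩ Pablo ∩ Tara ∩ Ines: 08:15-09:45, 13:15-13:30, 14:00-15:45.
Rosa ∩ Pablo ∩ Tara ∩ Ines ∩ Nikolai: 08:15-09:45, 13:15-13:30, 14:00-15:45.

08:15-09:45, 13:15-13:30, 14:00-15:45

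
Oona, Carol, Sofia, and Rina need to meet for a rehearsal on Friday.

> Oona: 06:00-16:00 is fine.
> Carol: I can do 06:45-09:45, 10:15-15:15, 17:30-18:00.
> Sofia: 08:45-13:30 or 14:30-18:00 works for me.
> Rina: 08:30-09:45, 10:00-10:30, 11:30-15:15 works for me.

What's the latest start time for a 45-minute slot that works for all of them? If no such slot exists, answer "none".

Oona ∩ Carol: 06:45-09:45, 10:15-15:15.
Oona ∩ Carol ∩ Sofia: 08:45-09:45, 10:15-13:30, 14:30-15:15.
Oona ∩ Carol ∩ Sofia ∩ Rina: 08:45-09:45, 10:15-10:30, 11:30-13:30, 14:30-15:15.
The last common window of at least 45 minutes is 14:30-15:15; a 45-minute meeting can start as late as 14:30 and still end by 15:15.

14:30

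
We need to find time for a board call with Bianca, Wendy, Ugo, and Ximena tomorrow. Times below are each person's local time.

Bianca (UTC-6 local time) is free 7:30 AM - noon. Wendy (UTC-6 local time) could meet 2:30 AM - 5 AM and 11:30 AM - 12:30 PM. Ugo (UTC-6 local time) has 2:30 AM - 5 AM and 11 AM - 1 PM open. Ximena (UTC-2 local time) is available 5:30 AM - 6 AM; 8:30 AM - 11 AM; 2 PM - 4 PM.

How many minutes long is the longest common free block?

Bianca in UTC: 13:30-18:00 (add 6h to convert from UTC-6).
Wendy in UTC: 08:30-11:00, 17:30-18:30 (add 6h to convert from UTC-6).
Ugo in UTC: 08:30-11:00, 17:00-19:00 (add 6h to convert from UTC-6).
Ximena in UTC: 07:30-08:00, 10:30-13:00, 16:00-18:00 (add 2h to convert from UTC-2).
Bianca ∩ Wendy: 17:30-18:00.
Bianca ∩ Wendy ∩ Ugo: 17:30-18:00.
Bianca ∩ Wendy ∩ Ugo ∩ Ximena: 17:30-18:00.
The longest is 17:30-18:00 at 30 minutes.

30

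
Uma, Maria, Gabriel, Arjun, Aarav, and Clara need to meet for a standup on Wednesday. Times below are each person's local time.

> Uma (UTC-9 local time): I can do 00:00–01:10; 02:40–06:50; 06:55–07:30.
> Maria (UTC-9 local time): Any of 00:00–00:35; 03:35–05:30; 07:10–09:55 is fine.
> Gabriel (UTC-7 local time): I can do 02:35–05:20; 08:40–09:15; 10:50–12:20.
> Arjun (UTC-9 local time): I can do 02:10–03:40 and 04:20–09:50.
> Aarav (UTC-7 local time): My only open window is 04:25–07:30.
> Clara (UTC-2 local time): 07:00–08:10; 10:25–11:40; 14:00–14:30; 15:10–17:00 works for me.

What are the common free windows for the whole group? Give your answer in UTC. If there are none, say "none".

Uma in UTC: 09:00-10:10, 11:40-15:50, 15:55-16:30 (add 9h to convert from UTC-9).
Maria in UTC: 09:00-09:35, 12:35-14:30, 16:10-18:55 (add 9h to convert from UTC-9).
Gabriel in UTC: 09:35-12:20, 15:40-16:15, 17:50-19:20 (add 7h to convert from UTC-7).
Arjun in UTC: 11:10-12:40, 13:20-18:50 (add 9h to convert from UTC-9).
Aarav in UTC: 11:25-14:30 (add 7h to convert from UTC-7).
Clara in UTC: 09:00-10:10, 12:25-13:40, 16:00-16:30, 17:10-19:00 (add 2h to convert from UTC-2).
Uma ∩ Maria: 09:00-09:35, 12:35-14:30, 16:10-16:30.
Uma ∩ Maria ∩ Gabriel: 16:10-16:15.
Uma ∩ Maria ∩ Gabriel ∩ Arjun: 16:10-16:15.
Uma ∩ Maria ∩ Gabriel ∩ Arjun ∩ Aarav: ∅.
Uma ∩ Maria ∩ Gabriel ∩ Arjun ∩ Aarav ∩ Clara: ∅.
There is no time when everyone is free.

none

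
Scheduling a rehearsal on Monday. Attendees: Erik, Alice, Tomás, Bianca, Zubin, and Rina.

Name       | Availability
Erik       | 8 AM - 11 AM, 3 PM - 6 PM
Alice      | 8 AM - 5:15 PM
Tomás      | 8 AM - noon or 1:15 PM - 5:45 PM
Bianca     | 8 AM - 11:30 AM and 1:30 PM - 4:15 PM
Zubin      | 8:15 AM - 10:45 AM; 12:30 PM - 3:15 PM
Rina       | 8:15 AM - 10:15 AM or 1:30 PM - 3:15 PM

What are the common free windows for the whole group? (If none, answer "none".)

08:15-10:15, 15:00-15:15

Erik ∩ Alice: 08:00-11:00, 15:00-17:15.
Erik ∩ Alice ∩ Tomás: 08:00-11:00, 15:00-17:15.
Erik ∩ Alice ∩ Tomás ∩ Bianca: 08:00-11:00, 15:00-16:15.
Erik ∩ Alice ∩ Tomás ∩ Bianca ∩ Zubin: 08:15-10:45, 15:00-15:15.
Erik ∩ Alice ∩ Tomás ∩ Bianca ∩ Zubin ∩ Rina: 08:15-10:15, 15:00-15:15.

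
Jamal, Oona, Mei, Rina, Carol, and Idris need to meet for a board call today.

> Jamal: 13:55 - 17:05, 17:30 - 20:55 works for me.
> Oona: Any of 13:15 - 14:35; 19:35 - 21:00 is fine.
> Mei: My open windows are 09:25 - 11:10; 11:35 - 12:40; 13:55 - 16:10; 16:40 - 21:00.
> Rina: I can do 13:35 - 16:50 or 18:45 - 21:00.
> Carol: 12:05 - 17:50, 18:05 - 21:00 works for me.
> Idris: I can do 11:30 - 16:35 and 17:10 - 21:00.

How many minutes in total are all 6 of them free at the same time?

120

Jamal ∩ Oona: 13:55-14:35, 19:35-20:55.
Jamal ∩ Oona ∩ Mei: 13:55-14:35, 19:35-20:55.
Jamal ∩ Oona ∩ Mei ∩ Rina: 13:55-14:35, 19:35-20:55.
Jamal ∩ Oona ∩ Mei ∩ Rina ∩ Carol: 13:55-14:35, 19:35-20:55.
Jamal ∩ Oona ∩ Mei ∩ Rina ∩ Carol ∩ Idris: 13:55-14:35, 19:35-20:55.
Summing the common windows: 40 + 80 = 120 minutes.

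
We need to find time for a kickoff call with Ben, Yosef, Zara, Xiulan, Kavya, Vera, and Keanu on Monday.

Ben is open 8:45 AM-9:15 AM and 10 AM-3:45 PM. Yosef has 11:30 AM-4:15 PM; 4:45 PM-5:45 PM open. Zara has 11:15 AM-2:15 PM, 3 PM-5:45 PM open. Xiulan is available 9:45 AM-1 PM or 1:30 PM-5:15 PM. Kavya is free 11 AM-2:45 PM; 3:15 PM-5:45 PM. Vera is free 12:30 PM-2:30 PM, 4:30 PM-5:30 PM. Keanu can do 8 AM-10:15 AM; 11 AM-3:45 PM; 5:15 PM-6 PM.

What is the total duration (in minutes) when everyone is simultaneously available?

Ben ∩ Yosef: 11:30-15:45.
Ben ∩ Yosef ∩ Zara: 11:30-14:15, 15:00-15:45.
Ben ∩ Yosef ∩ Zara ∩ Xiulan: 11:30-13:00, 13:30-14:15, 15:00-15:45.
Ben ∩ Yosef ∩ Zara ∩ Xiulan ∩ Kavya: 11:30-13:00, 13:30-14:15, 15:15-15:45.
Ben ∩ Yosef ∩ Zara ∩ Xiulan ∩ Kavya ∩ Vera: 12:30-13:00, 13:30-14:15.
Ben ∩ Yosef ∩ Zara ∩ Xiulan ∩ Kavya ∩ Vera ∩ Keanu: 12:30-13:00, 13:30-14:15.
Those are the intersection windows.
Summing the common windows: 30 + 45 = 75 minutes.

75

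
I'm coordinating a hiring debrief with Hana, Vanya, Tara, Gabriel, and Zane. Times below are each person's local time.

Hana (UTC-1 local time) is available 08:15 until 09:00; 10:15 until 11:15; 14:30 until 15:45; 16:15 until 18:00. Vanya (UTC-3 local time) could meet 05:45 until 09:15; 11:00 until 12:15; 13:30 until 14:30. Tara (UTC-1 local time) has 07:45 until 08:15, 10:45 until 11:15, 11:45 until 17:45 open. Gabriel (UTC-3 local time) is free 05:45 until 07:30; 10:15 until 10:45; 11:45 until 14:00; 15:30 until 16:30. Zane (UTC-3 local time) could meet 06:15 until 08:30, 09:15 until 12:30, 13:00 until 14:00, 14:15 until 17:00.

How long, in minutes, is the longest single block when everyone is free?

Hana in UTC: 09:15-10:00, 11:15-12:15, 15:30-16:45, 17:15-19:00 (add 1h to convert from UTC-1).
Vanya in UTC: 08:45-12:15, 14:00-15:15, 16:30-17:30 (add 3h to convert from UTC-3).
Tara in UTC: 08:45-09:15, 11:45-12:15, 12:45-18:45 (add 1h to convert from UTC-1).
Gabriel in UTC: 08:45-10:30, 13:15-13:45, 14:45-17:00, 18:30-19:30 (add 3h to convert from UTC-3).
Zane in UTC: 09:15-11:30, 12:15-15:30, 16:00-17:00, 17:15-20:00 (add 3h to convert from UTC-3).
Hana ∩ Vanya: 09:15-10:00, 11:15-12:15, 16:30-16:45, 17:15-17:30.
Hana ∩ Vanya ∩ Tara: 11:45-12:15, 16:30-16:45, 17:15-17:30.
Hana ∩ Vanya ∩ Tara ∩ Gabriel: 16:30-16:45.
Hana ∩ Vanya ∩ Tara ∩ Gabriel ∩ Zane: 16:30-16:45.
Those are the intersection windows.
The longest is 16:30-16:45 at 15 minutes.

15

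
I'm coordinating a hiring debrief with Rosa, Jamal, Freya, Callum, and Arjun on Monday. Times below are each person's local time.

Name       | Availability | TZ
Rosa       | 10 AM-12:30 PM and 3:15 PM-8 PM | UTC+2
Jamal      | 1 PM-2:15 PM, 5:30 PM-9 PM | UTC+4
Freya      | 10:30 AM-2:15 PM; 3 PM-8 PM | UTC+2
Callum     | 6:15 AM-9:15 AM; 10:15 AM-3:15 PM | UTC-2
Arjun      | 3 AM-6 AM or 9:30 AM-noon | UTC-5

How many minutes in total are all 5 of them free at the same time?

Rosa in UTC: 08:00-10:30, 13:15-18:00 (subtract 2h to convert from UTC+2).
Jamal in UTC: 09:00-10:15, 13:30-17:00 (subtract 4h to convert from UTC+4).
Freya in UTC: 08:30-12:15, 13:00-18:00 (subtract 2h to convert from UTC+2).
Callum in UTC: 08:15-11:15, 12:15-17:15 (add 2h to convert from UTC-2).
Arjun in UTC: 08:00-11:00, 14:30-17:00 (add 5h to convert from UTC-5).
Rosa ∩ Jamal: 09:00-10:15, 13:30-17:00.
Rosa ∩ Jamal ∩ Freya: 09:00-10:15, 13:30-17:00.
Rosa ∩ Jamal ∩ Freya ∩ Callum: 09:00-10:15, 13:30-17:00.
Rosa ∩ Jamal ∩ Freya ∩ Callum ∩ Arjun: 09:00-10:15, 14:30-17:00.
So the common availability across everyone is 09:00-10:15, 14:30-17:00.
Summing the common windows: 75 + 150 = 225 minutes.

225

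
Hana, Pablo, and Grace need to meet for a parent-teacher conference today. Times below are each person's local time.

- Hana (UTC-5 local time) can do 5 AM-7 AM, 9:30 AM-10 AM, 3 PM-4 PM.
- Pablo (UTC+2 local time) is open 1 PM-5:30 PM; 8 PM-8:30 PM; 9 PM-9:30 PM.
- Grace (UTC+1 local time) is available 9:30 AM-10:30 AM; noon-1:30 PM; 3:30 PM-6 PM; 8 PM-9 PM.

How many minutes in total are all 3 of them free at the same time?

Hana in UTC: 10:00-12:00, 14:30-15:00, 20:00-21:00 (add 5h to convert from UTC-5).
Pablo in UTC: 11:00-15:30, 18:00-18:30, 19:00-19:30 (subtract 2h to convert from UTC+2).
Grace in UTC: 08:30-09:30, 11:00-12:30, 14:30-17:00, 19:00-20:00 (subtract 1h to convert from UTC+1).
Hana ∩ Pablo: 11:00-12:00, 14:30-15:00.
Hana ∩ Pablo ∩ Grace: 11:00-12:00, 14:30-15:00.
So the common availability across everyone is 11:00-12:00, 14:30-15:00.
Summing the common windows: 60 + 30 = 90 minutes.

90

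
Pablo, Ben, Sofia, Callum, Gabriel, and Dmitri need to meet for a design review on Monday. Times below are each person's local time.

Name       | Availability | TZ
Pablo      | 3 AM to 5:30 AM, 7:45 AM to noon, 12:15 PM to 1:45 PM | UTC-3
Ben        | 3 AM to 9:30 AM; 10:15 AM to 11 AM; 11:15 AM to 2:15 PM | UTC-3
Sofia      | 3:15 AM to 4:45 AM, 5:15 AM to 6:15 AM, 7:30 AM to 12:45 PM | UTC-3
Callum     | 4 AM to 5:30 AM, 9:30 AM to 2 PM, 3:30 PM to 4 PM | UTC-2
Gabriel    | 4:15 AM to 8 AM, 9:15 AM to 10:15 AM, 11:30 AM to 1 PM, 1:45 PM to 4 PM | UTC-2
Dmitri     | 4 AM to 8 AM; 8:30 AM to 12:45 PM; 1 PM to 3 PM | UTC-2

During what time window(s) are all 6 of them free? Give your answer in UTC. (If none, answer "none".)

Pablo in UTC: 06:00-08:30, 10:45-15:00, 15:15-16:45 (add 3h to convert from UTC-3).
Ben in UTC: 06:00-12:30, 13:15-14:00, 14:15-17:15 (add 3h to convert from UTC-3).
Sofia in UTC: 06:15-07:45, 08:15-09:15, 10:30-15:45 (add 3h to convert from UTC-3).
Callum in UTC: 06:00-07:30, 11:30-16:00, 17:30-18:00 (add 2h to convert from UTC-2).
Gabriel in UTC: 06:15-10:00, 11:15-12:15, 13:30-15:00, 15:45-18:00 (add 2h to convert from UTC-2).
Dmitri in UTC: 06:00-10:00, 10:30-14:45, 15:00-17:00 (add 2h to convert from UTC-2).
Pablo ∩ Ben: 06:00-08:30, 10:45-12:30, 13:15-14:00, 14:15-15:00, 15:15-16:45.
Pablo ∩ Ben ∩ Sofia: 06:15-07:45, 08:15-08:30, 10:45-12:30, 13:15-14:00, 14:15-15:00, 15:15-15:45.
Pablo ∩ Ben ∩ Sofia ∩ Callum: 06:15-07:30, 11:30-12:30, 13:15-14:00, 14:15-15:00, 15:15-15:45.
Pablo ∩ Ben ∩ Sofia ∩ Callum ∩ Gabriel: 06:15-07:30, 11:30-12:15, 13:30-14:00, 14:15-15:00.
Pablo ∩ Ben ∩ Sofia ∩ Callum ∩ Gabriel ∩ Dmitri: 06:15-07:30, 11:30-12:15, 13:30-14:00, 14:15-14:45.

06:15-07:30, 11:30-12:15, 13:30-14:00, 14:15-14:45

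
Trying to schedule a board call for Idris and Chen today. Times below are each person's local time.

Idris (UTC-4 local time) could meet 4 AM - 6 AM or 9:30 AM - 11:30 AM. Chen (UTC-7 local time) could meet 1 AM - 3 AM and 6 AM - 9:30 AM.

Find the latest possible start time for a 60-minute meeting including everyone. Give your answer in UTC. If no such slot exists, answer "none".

14:30

Idris in UTC: 08:00-10:00, 13:30-15:30 (add 4h to convert from UTC-4).
Chen in UTC: 08:00-10:00, 13:00-16:30 (add 7h to convert from UTC-7).
Idris ∩ Chen: 08:00-10:00, 13:30-15:30.
So the common availability across everyone is 08:00-10:00, 13:30-15:30.
The last common window of at least 60 minutes is 13:30-15:30; a 60-minute meeting can start as late as 14:30 and still end by 15:30.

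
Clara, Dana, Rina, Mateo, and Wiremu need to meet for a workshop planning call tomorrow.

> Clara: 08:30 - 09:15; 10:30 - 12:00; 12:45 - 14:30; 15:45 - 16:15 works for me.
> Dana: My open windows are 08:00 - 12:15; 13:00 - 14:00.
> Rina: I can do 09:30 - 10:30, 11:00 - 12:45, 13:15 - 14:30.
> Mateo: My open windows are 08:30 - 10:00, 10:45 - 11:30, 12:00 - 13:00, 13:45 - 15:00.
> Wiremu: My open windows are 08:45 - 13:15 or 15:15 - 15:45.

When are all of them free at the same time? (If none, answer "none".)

Clara ∩ Dana: 08:30-09:15, 10:30-12:00, 13:00-14:00.
Clara ∩ Dana ∩ Rina: 11:00-12:00, 13:15-14:00.
Clara ∩ Dana ∩ Rina ∩ Mateo: 11:00-11:30, 13:45-14:00.
Clara ∩ Dana ∩ Rina ∩ Mateo ∩ Wiremu: 11:00-11:30.

11:00-11:30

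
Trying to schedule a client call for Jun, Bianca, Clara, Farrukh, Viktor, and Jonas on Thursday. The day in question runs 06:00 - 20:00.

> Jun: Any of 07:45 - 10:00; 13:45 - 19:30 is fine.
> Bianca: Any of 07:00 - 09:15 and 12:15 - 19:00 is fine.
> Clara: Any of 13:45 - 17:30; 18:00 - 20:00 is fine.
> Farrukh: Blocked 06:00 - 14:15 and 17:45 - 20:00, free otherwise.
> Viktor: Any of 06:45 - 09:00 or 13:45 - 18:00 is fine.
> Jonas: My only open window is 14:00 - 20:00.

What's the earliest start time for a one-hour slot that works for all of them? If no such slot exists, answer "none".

Jun free: 07:45-10:00, 13:45-19:30.
Bianca free: 07:00-09:15, 12:15-19:00.
Clara free: 13:45-17:30, 18:00-20:00.
Farrukh free: 14:15-17:45 (invert busy blocks within the working day).
Viktor free: 06:45-09:00, 13:45-18:00.
Jonas free: 14:00-20:00.
Jun ∩ Bianca: 07:45-09:15, 13:45-19:00.
Jun ∩ Bianca ∩ Clara: 13:45-17:30, 18:00-19:00.
Jun ∩ Bianca ∩ Clara ∩ Farrukh: 14:15-17:30.
Jun ∩ Bianca ∩ Clara ∩ Farrukh ∩ Viktor: 14:15-17:30.
Jun ∩ Bianca ∩ Clara ∩ Farrukh ∩ Viktor ∩ Jonas: 14:15-17:30.
So the common availability across everyone is 14:15-17:30.
The first common window of at least 60 minutes is 14:15-17:30, so the earliest start is 14:15.

14:15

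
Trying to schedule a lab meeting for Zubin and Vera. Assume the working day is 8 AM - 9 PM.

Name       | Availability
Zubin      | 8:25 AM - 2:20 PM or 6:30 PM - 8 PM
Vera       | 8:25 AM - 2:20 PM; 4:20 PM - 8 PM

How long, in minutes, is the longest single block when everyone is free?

Zubin ∩ Vera: 08:25-14:20, 18:30-20:00.
The longest is 08:25-14:20 at 355 minutes.

355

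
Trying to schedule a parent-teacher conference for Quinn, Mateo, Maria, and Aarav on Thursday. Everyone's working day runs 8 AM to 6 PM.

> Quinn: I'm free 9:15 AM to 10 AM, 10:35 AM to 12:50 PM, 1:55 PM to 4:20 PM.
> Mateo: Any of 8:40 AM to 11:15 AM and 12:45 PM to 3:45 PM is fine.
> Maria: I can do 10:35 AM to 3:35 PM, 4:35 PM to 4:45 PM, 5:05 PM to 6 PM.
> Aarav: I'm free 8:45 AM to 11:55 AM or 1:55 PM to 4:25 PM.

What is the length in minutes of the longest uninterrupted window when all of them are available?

Quinn ∩ Mateo: 09:15-10:00, 10:35-11:15, 12:45-12:50, 13:55-15:45.
Quinn ∩ Mateo ∩ Maria: 10:35-11:15, 12:45-12:50, 13:55-15:35.
Quinn ∩ Mateo ∩ Maria ∩ Aarav: 10:35-11:15, 13:55-15:35.
Those are the intersection windows.
The longest is 13:55-15:35 at 100 minutes.

100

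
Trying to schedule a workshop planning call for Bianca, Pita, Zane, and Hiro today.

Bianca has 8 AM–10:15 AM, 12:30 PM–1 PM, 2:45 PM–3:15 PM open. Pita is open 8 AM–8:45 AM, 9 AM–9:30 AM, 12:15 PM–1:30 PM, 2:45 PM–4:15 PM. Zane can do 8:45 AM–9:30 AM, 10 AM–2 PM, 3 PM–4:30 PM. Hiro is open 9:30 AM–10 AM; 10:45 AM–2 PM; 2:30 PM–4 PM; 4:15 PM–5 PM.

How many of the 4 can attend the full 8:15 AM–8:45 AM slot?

Bianca and Pita can make the full 08:15-08:45 slot — that's 2.

2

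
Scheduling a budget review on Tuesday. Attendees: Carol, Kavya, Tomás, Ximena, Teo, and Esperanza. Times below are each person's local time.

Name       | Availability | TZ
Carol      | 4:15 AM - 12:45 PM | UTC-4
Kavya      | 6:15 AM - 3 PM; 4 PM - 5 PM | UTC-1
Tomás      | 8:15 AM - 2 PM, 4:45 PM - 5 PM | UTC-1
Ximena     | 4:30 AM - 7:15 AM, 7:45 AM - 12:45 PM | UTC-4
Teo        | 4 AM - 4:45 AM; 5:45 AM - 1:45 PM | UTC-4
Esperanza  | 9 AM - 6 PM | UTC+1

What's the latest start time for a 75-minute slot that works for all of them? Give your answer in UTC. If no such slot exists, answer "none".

Carol in UTC: 08:15-16:45 (add 4h to convert from UTC-4).
Kavya in UTC: 07:15-16:00, 17:00-18:00 (add 1h to convert from UTC-1).
Tomás in UTC: 09:15-15:00, 17:45-18:00 (add 1h to convert from UTC-1).
Ximena in UTC: 08:30-11:15, 11:45-16:45 (add 4h to convert from UTC-4).
Teo in UTC: 08:00-08:45, 09:45-17:45 (add 4h to convert from UTC-4).
Esperanza in UTC: 08:00-17:00 (subtract 1h to convert from UTC+1).
Carol ∩ Kavya: 08:15-16:00.
Carol ∩ Kavya ∩ Tomás: 09:15-15:00.
Carol ∩ Kavya ∩ Tomás ∩ Ximena: 09:15-11:15, 11:45-15:00.
Carol ∩ Kavya ∩ Tomás ∩ Ximena ∩ Teo: 09:45-11:15, 11:45-15:00.
Carol ∩ Kavya ∩ Tomás ∩ Ximena ∩ Teo ∩ Esperanza: 09:45-11:15, 11:45-15:00.
Those are the intersection windows.
The last common window of at least 75 minutes is 11:45-15:00; a 75-minute meeting can start as late as 13:45 and still end by 15:00.

13:45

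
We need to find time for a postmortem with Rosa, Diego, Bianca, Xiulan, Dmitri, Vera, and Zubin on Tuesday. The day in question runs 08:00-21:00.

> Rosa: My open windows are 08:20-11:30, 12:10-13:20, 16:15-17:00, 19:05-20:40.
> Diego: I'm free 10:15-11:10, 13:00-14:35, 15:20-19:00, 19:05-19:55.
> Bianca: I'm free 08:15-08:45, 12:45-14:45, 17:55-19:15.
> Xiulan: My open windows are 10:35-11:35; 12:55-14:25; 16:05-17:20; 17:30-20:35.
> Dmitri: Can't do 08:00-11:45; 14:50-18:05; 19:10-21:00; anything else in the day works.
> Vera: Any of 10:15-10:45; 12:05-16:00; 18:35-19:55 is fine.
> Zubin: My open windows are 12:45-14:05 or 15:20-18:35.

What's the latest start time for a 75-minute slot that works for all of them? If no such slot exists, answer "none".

none

Rosa free: 08:20-11:30, 12:10-13:20, 16:15-17:00, 19:05-20:40.
Diego free: 10:15-11:10, 13:00-14:35, 15:20-19:00, 19:05-19:55.
Bianca free: 08:15-08:45, 12:45-14:45, 17:55-19:15.
Xiulan free: 10:35-11:35, 12:55-14:25, 16:05-17:20, 17:30-20:35.
Dmitri free: 11:45-14:50, 18:05-19:10 (invert busy blocks within the working day).
Vera free: 10:15-10:45, 12:05-16:00, 18:35-19:55.
Zubin free: 12:45-14:05, 15:20-18:35.
Rosa ∩ Diego: 10:15-11:10, 13:00-13:20, 16:15-17:00, 19:05-19:55.
Rosa ∩ Diego ∩ Bianca: 13:00-13:20, 19:05-19:15.
Rosa ∩ Diego ∩ Bianca ∩ Xiulan: 13:00-13:20, 19:05-19:15.
Rosa ∩ Diego ∩ Bianca ∩ Xiulan ∩ Dmitri: 13:00-13:20, 19:05-19:10.
Rosa ∩ Diego ∩ Bianca ∩ Xiulan ∩ Dmitri ∩ Vera: 13:00-13:20, 19:05-19:10.
Rosa ∩ Diego ∩ Bianca ∩ Xiulan ∩ Dmitri ∩ Vera ∩ Zubin: 13:00-13:20.
No common window is at least 75 minutes long.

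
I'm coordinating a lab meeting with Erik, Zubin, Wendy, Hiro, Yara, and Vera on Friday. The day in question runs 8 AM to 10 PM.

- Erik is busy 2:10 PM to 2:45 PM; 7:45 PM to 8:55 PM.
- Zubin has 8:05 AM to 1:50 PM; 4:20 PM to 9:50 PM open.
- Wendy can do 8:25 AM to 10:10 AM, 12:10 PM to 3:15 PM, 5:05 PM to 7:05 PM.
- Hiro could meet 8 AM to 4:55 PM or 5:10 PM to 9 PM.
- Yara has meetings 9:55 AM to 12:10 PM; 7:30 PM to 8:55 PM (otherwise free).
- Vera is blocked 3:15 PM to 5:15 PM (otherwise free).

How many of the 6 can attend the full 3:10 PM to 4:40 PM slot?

3

Erik free: 08:00-14:10, 14:45-19:45, 20:55-22:00 (invert busy blocks within the working day).
Zubin free: 08:05-13:50, 16:20-21:50.
Wendy free: 08:25-10:10, 12:10-15:15, 17:05-19:05.
Hiro free: 08:00-16:55, 17:10-21:00.
Yara free: 08:00-09:55, 12:10-19:30, 20:55-22:00 (invert busy blocks within the working day).
Vera free: 08:00-15:15, 17:15-22:00 (invert busy blocks within the working day).
Erik, Hiro, and Yara can make the full 15:10-16:40 slot — that's 3.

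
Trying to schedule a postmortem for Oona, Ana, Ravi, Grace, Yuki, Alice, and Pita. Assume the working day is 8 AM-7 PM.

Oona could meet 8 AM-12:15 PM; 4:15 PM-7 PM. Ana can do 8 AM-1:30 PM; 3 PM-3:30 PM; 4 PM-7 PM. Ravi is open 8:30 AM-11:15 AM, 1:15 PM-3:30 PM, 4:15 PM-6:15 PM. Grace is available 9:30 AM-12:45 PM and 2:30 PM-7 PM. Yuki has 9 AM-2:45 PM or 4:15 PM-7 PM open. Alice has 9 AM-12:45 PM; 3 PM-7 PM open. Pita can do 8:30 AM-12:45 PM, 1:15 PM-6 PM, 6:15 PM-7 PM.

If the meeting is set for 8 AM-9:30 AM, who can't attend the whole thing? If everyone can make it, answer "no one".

Oona: free for 08:00-09:30. Ana: free for 08:00-09:30. Ravi: not fully free for 08:00-09:30. Grace: not fully free for 08:00-09:30. Yuki: not fully free for 08:00-09:30. Alice: not fully free for 08:00-09:30. Pita: not fully free for 08:00-09:30.

Alice, Grace, Pita, Ravi, Yuki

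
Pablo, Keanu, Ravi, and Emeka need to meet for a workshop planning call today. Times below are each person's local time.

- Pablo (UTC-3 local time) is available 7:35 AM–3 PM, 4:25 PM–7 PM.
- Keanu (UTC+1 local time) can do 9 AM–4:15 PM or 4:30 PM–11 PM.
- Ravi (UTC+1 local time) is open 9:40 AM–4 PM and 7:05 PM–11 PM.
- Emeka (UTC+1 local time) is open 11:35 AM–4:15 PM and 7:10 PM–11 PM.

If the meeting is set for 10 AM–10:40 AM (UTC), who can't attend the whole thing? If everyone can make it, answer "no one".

Pablo in UTC: 10:35-18:00, 19:25-22:00 (add 3h to convert from UTC-3).
Keanu in UTC: 08:00-15:15, 15:30-22:00 (subtract 1h to convert from UTC+1).
Ravi in UTC: 08:40-15:00, 18:05-22:00 (subtract 1h to convert from UTC+1).
Emeka in UTC: 10:35-15:15, 18:10-22:00 (subtract 1h to convert from UTC+1).
Pablo: not fully free for 10:00-10:40. Keanu: free for 10:00-10:40. Ravi: free for 10:00-10:40. Emeka: not fully free for 10:00-10:40.

Emeka, Pablo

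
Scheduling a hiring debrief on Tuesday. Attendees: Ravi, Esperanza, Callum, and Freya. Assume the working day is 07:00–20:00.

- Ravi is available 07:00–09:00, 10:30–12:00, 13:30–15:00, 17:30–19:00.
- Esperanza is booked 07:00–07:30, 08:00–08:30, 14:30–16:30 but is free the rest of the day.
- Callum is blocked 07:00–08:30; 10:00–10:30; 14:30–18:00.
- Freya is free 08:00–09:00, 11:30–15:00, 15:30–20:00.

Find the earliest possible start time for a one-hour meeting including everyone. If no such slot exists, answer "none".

Ravi free: 07:00-09:00, 10:30-12:00, 13:30-15:00, 17:30-19:00.
Esperanza free: 07:30-08:00, 08:30-14:30, 16:30-20:00 (invert busy blocks within the working day).
Callum free: 08:30-10:00, 10:30-14:30, 18:00-20:00 (invert busy blocks within the working day).
Freya free: 08:00-09:00, 11:30-15:00, 15:30-20:00.
Ravi ∩ Esperanza: 07:30-08:00, 08:30-09:00, 10:30-12:00, 13:30-14:30, 17:30-19:00.
Ravi ∩ Esperanza ∩ Callum: 08:30-09:00, 10:30-12:00, 13:30-14:30, 18:00-19:00.
Ravi ∩ Esperanza ∩ Callum ∩ Freya: 08:30-09:00, 11:30-12:00, 13:30-14:30, 18:00-19:00.
The first common window of at least 60 minutes is 13:30-14:30, so the earliest start is 13:30.

13:30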